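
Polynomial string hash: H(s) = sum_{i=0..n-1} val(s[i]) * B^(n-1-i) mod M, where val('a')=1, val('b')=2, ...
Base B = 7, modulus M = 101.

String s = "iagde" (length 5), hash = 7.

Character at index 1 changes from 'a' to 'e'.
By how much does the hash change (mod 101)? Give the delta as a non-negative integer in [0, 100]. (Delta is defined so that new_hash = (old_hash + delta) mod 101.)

Answer: 59

Derivation:
Delta formula: (val(new) - val(old)) * B^(n-1-k) mod M
  val('e') - val('a') = 5 - 1 = 4
  B^(n-1-k) = 7^3 mod 101 = 40
  Delta = 4 * 40 mod 101 = 59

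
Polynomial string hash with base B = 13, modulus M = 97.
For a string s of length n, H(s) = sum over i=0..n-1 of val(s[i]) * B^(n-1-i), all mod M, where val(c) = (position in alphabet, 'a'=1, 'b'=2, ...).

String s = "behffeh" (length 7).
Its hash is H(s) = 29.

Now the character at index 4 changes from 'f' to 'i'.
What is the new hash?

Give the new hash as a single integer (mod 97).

Answer: 51

Derivation:
val('f') = 6, val('i') = 9
Position k = 4, exponent = n-1-k = 2
B^2 mod M = 13^2 mod 97 = 72
Delta = (9 - 6) * 72 mod 97 = 22
New hash = (29 + 22) mod 97 = 51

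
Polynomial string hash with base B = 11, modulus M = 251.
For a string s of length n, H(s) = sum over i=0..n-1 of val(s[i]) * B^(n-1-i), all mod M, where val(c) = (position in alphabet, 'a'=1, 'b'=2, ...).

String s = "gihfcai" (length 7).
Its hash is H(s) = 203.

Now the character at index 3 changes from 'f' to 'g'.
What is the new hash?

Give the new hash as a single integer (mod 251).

Answer: 28

Derivation:
val('f') = 6, val('g') = 7
Position k = 3, exponent = n-1-k = 3
B^3 mod M = 11^3 mod 251 = 76
Delta = (7 - 6) * 76 mod 251 = 76
New hash = (203 + 76) mod 251 = 28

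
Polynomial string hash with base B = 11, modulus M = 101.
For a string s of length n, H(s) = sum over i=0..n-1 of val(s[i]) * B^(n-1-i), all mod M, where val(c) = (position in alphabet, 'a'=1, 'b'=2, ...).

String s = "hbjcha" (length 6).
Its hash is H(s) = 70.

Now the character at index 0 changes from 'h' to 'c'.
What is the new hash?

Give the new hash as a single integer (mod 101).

val('h') = 8, val('c') = 3
Position k = 0, exponent = n-1-k = 5
B^5 mod M = 11^5 mod 101 = 57
Delta = (3 - 8) * 57 mod 101 = 18
New hash = (70 + 18) mod 101 = 88

Answer: 88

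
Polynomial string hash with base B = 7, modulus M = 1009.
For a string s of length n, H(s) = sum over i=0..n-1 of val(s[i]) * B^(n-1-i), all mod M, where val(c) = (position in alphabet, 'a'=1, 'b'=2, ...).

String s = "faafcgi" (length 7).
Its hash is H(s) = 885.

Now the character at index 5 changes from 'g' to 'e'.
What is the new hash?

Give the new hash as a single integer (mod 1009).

Answer: 871

Derivation:
val('g') = 7, val('e') = 5
Position k = 5, exponent = n-1-k = 1
B^1 mod M = 7^1 mod 1009 = 7
Delta = (5 - 7) * 7 mod 1009 = 995
New hash = (885 + 995) mod 1009 = 871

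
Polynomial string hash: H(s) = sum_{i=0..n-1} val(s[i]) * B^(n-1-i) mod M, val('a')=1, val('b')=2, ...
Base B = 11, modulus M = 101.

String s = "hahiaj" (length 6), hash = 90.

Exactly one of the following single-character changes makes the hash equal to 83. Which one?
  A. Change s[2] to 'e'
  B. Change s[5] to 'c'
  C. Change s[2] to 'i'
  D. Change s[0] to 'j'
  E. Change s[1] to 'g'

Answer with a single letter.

Answer: B

Derivation:
Option A: s[2]='h'->'e', delta=(5-8)*11^3 mod 101 = 47, hash=90+47 mod 101 = 36
Option B: s[5]='j'->'c', delta=(3-10)*11^0 mod 101 = 94, hash=90+94 mod 101 = 83 <-- target
Option C: s[2]='h'->'i', delta=(9-8)*11^3 mod 101 = 18, hash=90+18 mod 101 = 7
Option D: s[0]='h'->'j', delta=(10-8)*11^5 mod 101 = 13, hash=90+13 mod 101 = 2
Option E: s[1]='a'->'g', delta=(7-1)*11^4 mod 101 = 77, hash=90+77 mod 101 = 66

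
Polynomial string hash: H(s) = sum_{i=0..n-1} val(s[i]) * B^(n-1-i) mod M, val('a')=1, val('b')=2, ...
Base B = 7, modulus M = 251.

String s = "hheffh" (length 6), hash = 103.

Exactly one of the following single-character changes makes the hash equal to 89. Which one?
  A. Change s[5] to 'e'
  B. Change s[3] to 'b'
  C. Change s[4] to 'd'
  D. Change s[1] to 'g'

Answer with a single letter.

Answer: C

Derivation:
Option A: s[5]='h'->'e', delta=(5-8)*7^0 mod 251 = 248, hash=103+248 mod 251 = 100
Option B: s[3]='f'->'b', delta=(2-6)*7^2 mod 251 = 55, hash=103+55 mod 251 = 158
Option C: s[4]='f'->'d', delta=(4-6)*7^1 mod 251 = 237, hash=103+237 mod 251 = 89 <-- target
Option D: s[1]='h'->'g', delta=(7-8)*7^4 mod 251 = 109, hash=103+109 mod 251 = 212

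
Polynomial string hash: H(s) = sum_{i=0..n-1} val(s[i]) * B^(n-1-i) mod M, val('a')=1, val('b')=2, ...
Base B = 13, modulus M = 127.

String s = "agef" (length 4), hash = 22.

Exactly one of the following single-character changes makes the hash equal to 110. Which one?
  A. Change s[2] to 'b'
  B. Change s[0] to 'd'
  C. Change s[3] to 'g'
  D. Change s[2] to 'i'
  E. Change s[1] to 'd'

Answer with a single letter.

Option A: s[2]='e'->'b', delta=(2-5)*13^1 mod 127 = 88, hash=22+88 mod 127 = 110 <-- target
Option B: s[0]='a'->'d', delta=(4-1)*13^3 mod 127 = 114, hash=22+114 mod 127 = 9
Option C: s[3]='f'->'g', delta=(7-6)*13^0 mod 127 = 1, hash=22+1 mod 127 = 23
Option D: s[2]='e'->'i', delta=(9-5)*13^1 mod 127 = 52, hash=22+52 mod 127 = 74
Option E: s[1]='g'->'d', delta=(4-7)*13^2 mod 127 = 1, hash=22+1 mod 127 = 23

Answer: A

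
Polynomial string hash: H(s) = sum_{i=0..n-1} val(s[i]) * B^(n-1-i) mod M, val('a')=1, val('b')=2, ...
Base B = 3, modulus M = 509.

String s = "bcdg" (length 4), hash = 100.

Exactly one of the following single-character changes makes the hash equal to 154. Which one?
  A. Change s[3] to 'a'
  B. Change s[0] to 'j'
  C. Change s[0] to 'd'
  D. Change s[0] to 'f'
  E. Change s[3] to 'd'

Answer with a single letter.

Answer: C

Derivation:
Option A: s[3]='g'->'a', delta=(1-7)*3^0 mod 509 = 503, hash=100+503 mod 509 = 94
Option B: s[0]='b'->'j', delta=(10-2)*3^3 mod 509 = 216, hash=100+216 mod 509 = 316
Option C: s[0]='b'->'d', delta=(4-2)*3^3 mod 509 = 54, hash=100+54 mod 509 = 154 <-- target
Option D: s[0]='b'->'f', delta=(6-2)*3^3 mod 509 = 108, hash=100+108 mod 509 = 208
Option E: s[3]='g'->'d', delta=(4-7)*3^0 mod 509 = 506, hash=100+506 mod 509 = 97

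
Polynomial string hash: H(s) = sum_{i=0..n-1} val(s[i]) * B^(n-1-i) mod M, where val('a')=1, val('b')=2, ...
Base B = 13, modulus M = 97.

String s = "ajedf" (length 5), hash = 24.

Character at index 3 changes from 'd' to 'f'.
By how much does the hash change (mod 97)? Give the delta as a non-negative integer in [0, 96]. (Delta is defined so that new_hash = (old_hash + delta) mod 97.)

Delta formula: (val(new) - val(old)) * B^(n-1-k) mod M
  val('f') - val('d') = 6 - 4 = 2
  B^(n-1-k) = 13^1 mod 97 = 13
  Delta = 2 * 13 mod 97 = 26

Answer: 26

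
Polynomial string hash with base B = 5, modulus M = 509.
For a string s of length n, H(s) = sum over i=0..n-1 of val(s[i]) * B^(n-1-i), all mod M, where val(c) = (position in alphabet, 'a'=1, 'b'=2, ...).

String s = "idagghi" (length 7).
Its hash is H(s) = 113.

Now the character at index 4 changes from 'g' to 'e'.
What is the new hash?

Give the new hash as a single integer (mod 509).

val('g') = 7, val('e') = 5
Position k = 4, exponent = n-1-k = 2
B^2 mod M = 5^2 mod 509 = 25
Delta = (5 - 7) * 25 mod 509 = 459
New hash = (113 + 459) mod 509 = 63

Answer: 63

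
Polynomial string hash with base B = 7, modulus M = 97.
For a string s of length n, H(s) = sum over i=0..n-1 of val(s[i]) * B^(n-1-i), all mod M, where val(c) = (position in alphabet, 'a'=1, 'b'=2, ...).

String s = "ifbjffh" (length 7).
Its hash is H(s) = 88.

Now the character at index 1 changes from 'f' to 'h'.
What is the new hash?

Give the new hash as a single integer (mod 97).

val('f') = 6, val('h') = 8
Position k = 1, exponent = n-1-k = 5
B^5 mod M = 7^5 mod 97 = 26
Delta = (8 - 6) * 26 mod 97 = 52
New hash = (88 + 52) mod 97 = 43

Answer: 43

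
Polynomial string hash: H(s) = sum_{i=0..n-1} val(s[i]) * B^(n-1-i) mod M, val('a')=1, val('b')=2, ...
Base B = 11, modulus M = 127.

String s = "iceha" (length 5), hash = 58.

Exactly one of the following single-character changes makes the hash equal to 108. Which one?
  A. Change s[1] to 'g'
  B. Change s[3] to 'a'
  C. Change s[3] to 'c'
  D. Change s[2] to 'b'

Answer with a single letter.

Option A: s[1]='c'->'g', delta=(7-3)*11^3 mod 127 = 117, hash=58+117 mod 127 = 48
Option B: s[3]='h'->'a', delta=(1-8)*11^1 mod 127 = 50, hash=58+50 mod 127 = 108 <-- target
Option C: s[3]='h'->'c', delta=(3-8)*11^1 mod 127 = 72, hash=58+72 mod 127 = 3
Option D: s[2]='e'->'b', delta=(2-5)*11^2 mod 127 = 18, hash=58+18 mod 127 = 76

Answer: B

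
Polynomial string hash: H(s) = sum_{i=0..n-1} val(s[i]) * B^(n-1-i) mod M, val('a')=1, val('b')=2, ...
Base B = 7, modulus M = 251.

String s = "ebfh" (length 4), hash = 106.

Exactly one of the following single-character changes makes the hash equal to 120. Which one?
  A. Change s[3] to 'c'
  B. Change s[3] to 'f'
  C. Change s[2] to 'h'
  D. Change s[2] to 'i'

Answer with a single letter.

Option A: s[3]='h'->'c', delta=(3-8)*7^0 mod 251 = 246, hash=106+246 mod 251 = 101
Option B: s[3]='h'->'f', delta=(6-8)*7^0 mod 251 = 249, hash=106+249 mod 251 = 104
Option C: s[2]='f'->'h', delta=(8-6)*7^1 mod 251 = 14, hash=106+14 mod 251 = 120 <-- target
Option D: s[2]='f'->'i', delta=(9-6)*7^1 mod 251 = 21, hash=106+21 mod 251 = 127

Answer: C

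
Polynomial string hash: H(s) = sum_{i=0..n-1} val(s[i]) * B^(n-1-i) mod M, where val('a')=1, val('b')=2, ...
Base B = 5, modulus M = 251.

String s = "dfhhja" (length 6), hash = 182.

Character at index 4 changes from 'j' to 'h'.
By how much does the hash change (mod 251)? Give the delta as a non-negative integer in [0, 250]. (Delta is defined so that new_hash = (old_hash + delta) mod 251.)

Answer: 241

Derivation:
Delta formula: (val(new) - val(old)) * B^(n-1-k) mod M
  val('h') - val('j') = 8 - 10 = -2
  B^(n-1-k) = 5^1 mod 251 = 5
  Delta = -2 * 5 mod 251 = 241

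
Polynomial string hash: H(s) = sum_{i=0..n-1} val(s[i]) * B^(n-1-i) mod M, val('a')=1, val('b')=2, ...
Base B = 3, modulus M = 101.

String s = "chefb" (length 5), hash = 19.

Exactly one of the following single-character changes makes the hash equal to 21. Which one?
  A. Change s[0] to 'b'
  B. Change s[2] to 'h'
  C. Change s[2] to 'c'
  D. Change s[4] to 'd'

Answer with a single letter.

Option A: s[0]='c'->'b', delta=(2-3)*3^4 mod 101 = 20, hash=19+20 mod 101 = 39
Option B: s[2]='e'->'h', delta=(8-5)*3^2 mod 101 = 27, hash=19+27 mod 101 = 46
Option C: s[2]='e'->'c', delta=(3-5)*3^2 mod 101 = 83, hash=19+83 mod 101 = 1
Option D: s[4]='b'->'d', delta=(4-2)*3^0 mod 101 = 2, hash=19+2 mod 101 = 21 <-- target

Answer: D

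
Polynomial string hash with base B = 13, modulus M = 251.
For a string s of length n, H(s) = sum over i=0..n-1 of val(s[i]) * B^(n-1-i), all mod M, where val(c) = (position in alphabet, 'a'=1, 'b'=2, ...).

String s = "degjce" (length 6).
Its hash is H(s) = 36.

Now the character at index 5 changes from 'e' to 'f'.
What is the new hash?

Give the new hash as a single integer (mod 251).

Answer: 37

Derivation:
val('e') = 5, val('f') = 6
Position k = 5, exponent = n-1-k = 0
B^0 mod M = 13^0 mod 251 = 1
Delta = (6 - 5) * 1 mod 251 = 1
New hash = (36 + 1) mod 251 = 37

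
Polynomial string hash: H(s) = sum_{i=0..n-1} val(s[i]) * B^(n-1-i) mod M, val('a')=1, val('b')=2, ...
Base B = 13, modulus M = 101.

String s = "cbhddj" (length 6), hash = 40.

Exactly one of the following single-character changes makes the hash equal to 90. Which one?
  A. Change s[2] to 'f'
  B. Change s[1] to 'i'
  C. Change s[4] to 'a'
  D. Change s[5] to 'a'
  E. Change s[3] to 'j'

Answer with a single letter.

Answer: A

Derivation:
Option A: s[2]='h'->'f', delta=(6-8)*13^3 mod 101 = 50, hash=40+50 mod 101 = 90 <-- target
Option B: s[1]='b'->'i', delta=(9-2)*13^4 mod 101 = 48, hash=40+48 mod 101 = 88
Option C: s[4]='d'->'a', delta=(1-4)*13^1 mod 101 = 62, hash=40+62 mod 101 = 1
Option D: s[5]='j'->'a', delta=(1-10)*13^0 mod 101 = 92, hash=40+92 mod 101 = 31
Option E: s[3]='d'->'j', delta=(10-4)*13^2 mod 101 = 4, hash=40+4 mod 101 = 44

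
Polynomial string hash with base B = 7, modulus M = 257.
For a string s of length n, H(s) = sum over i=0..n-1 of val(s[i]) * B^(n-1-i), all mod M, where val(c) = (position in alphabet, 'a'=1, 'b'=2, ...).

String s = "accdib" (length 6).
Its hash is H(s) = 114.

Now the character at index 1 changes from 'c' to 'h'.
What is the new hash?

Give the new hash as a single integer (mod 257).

val('c') = 3, val('h') = 8
Position k = 1, exponent = n-1-k = 4
B^4 mod M = 7^4 mod 257 = 88
Delta = (8 - 3) * 88 mod 257 = 183
New hash = (114 + 183) mod 257 = 40

Answer: 40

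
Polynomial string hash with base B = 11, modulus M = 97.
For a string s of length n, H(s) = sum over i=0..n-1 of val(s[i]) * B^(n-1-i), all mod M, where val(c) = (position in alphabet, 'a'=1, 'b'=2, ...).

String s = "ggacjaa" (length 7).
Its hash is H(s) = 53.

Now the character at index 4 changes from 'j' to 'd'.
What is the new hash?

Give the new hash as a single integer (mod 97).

Answer: 6

Derivation:
val('j') = 10, val('d') = 4
Position k = 4, exponent = n-1-k = 2
B^2 mod M = 11^2 mod 97 = 24
Delta = (4 - 10) * 24 mod 97 = 50
New hash = (53 + 50) mod 97 = 6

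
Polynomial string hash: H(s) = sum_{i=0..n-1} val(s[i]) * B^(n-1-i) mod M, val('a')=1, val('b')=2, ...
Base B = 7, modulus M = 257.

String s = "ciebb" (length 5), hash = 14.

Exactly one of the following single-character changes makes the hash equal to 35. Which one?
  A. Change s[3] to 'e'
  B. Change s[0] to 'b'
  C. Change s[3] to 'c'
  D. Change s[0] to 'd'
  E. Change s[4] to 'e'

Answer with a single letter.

Answer: A

Derivation:
Option A: s[3]='b'->'e', delta=(5-2)*7^1 mod 257 = 21, hash=14+21 mod 257 = 35 <-- target
Option B: s[0]='c'->'b', delta=(2-3)*7^4 mod 257 = 169, hash=14+169 mod 257 = 183
Option C: s[3]='b'->'c', delta=(3-2)*7^1 mod 257 = 7, hash=14+7 mod 257 = 21
Option D: s[0]='c'->'d', delta=(4-3)*7^4 mod 257 = 88, hash=14+88 mod 257 = 102
Option E: s[4]='b'->'e', delta=(5-2)*7^0 mod 257 = 3, hash=14+3 mod 257 = 17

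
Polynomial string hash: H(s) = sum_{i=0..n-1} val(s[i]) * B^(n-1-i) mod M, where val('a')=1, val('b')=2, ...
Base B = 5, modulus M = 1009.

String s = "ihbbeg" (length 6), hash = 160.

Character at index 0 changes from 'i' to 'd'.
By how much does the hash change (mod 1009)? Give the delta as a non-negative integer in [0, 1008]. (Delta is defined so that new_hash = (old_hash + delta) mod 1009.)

Delta formula: (val(new) - val(old)) * B^(n-1-k) mod M
  val('d') - val('i') = 4 - 9 = -5
  B^(n-1-k) = 5^5 mod 1009 = 98
  Delta = -5 * 98 mod 1009 = 519

Answer: 519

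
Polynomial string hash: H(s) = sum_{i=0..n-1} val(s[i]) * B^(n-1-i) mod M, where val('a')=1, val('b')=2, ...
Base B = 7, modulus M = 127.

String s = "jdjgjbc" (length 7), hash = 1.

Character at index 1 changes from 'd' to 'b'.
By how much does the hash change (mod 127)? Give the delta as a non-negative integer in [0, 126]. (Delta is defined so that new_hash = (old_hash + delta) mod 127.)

Answer: 41

Derivation:
Delta formula: (val(new) - val(old)) * B^(n-1-k) mod M
  val('b') - val('d') = 2 - 4 = -2
  B^(n-1-k) = 7^5 mod 127 = 43
  Delta = -2 * 43 mod 127 = 41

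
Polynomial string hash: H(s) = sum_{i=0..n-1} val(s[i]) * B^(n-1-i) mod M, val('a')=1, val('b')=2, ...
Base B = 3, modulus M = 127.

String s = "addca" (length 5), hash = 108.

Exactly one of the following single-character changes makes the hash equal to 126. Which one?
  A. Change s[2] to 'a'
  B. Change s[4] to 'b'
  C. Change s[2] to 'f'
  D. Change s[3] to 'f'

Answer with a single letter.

Option A: s[2]='d'->'a', delta=(1-4)*3^2 mod 127 = 100, hash=108+100 mod 127 = 81
Option B: s[4]='a'->'b', delta=(2-1)*3^0 mod 127 = 1, hash=108+1 mod 127 = 109
Option C: s[2]='d'->'f', delta=(6-4)*3^2 mod 127 = 18, hash=108+18 mod 127 = 126 <-- target
Option D: s[3]='c'->'f', delta=(6-3)*3^1 mod 127 = 9, hash=108+9 mod 127 = 117

Answer: C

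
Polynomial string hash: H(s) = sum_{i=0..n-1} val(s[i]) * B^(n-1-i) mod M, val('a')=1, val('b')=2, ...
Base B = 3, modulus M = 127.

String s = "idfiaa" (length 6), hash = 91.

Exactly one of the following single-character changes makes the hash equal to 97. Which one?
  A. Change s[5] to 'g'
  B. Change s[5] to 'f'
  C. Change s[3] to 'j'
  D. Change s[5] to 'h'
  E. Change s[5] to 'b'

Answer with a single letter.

Option A: s[5]='a'->'g', delta=(7-1)*3^0 mod 127 = 6, hash=91+6 mod 127 = 97 <-- target
Option B: s[5]='a'->'f', delta=(6-1)*3^0 mod 127 = 5, hash=91+5 mod 127 = 96
Option C: s[3]='i'->'j', delta=(10-9)*3^2 mod 127 = 9, hash=91+9 mod 127 = 100
Option D: s[5]='a'->'h', delta=(8-1)*3^0 mod 127 = 7, hash=91+7 mod 127 = 98
Option E: s[5]='a'->'b', delta=(2-1)*3^0 mod 127 = 1, hash=91+1 mod 127 = 92

Answer: A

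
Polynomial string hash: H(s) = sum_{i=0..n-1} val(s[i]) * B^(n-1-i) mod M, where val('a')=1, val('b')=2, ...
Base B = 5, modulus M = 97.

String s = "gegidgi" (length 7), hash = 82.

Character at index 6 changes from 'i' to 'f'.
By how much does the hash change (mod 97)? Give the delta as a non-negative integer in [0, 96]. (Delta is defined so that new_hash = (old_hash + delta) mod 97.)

Delta formula: (val(new) - val(old)) * B^(n-1-k) mod M
  val('f') - val('i') = 6 - 9 = -3
  B^(n-1-k) = 5^0 mod 97 = 1
  Delta = -3 * 1 mod 97 = 94

Answer: 94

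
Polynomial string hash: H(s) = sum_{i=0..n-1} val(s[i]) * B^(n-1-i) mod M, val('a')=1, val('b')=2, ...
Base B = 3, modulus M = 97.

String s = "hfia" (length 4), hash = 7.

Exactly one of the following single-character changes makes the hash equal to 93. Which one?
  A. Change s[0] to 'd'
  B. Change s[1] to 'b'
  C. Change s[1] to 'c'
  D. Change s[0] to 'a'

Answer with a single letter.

Answer: A

Derivation:
Option A: s[0]='h'->'d', delta=(4-8)*3^3 mod 97 = 86, hash=7+86 mod 97 = 93 <-- target
Option B: s[1]='f'->'b', delta=(2-6)*3^2 mod 97 = 61, hash=7+61 mod 97 = 68
Option C: s[1]='f'->'c', delta=(3-6)*3^2 mod 97 = 70, hash=7+70 mod 97 = 77
Option D: s[0]='h'->'a', delta=(1-8)*3^3 mod 97 = 5, hash=7+5 mod 97 = 12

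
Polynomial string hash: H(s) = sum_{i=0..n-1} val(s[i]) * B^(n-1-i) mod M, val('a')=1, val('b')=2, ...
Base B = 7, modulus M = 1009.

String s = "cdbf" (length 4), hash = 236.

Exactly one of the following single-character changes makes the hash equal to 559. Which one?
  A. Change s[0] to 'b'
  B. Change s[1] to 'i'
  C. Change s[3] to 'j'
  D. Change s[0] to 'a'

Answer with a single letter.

Answer: D

Derivation:
Option A: s[0]='c'->'b', delta=(2-3)*7^3 mod 1009 = 666, hash=236+666 mod 1009 = 902
Option B: s[1]='d'->'i', delta=(9-4)*7^2 mod 1009 = 245, hash=236+245 mod 1009 = 481
Option C: s[3]='f'->'j', delta=(10-6)*7^0 mod 1009 = 4, hash=236+4 mod 1009 = 240
Option D: s[0]='c'->'a', delta=(1-3)*7^3 mod 1009 = 323, hash=236+323 mod 1009 = 559 <-- target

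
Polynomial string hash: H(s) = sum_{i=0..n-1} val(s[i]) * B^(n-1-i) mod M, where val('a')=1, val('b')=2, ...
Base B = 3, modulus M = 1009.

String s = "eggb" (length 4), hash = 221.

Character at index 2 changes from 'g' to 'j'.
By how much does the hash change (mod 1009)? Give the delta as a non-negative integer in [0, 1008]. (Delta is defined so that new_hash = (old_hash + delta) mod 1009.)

Delta formula: (val(new) - val(old)) * B^(n-1-k) mod M
  val('j') - val('g') = 10 - 7 = 3
  B^(n-1-k) = 3^1 mod 1009 = 3
  Delta = 3 * 3 mod 1009 = 9

Answer: 9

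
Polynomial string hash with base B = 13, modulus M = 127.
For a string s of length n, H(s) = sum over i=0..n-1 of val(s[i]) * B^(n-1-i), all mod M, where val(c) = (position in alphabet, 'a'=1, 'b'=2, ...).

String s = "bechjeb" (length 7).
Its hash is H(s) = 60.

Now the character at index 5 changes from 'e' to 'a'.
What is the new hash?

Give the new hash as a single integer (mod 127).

val('e') = 5, val('a') = 1
Position k = 5, exponent = n-1-k = 1
B^1 mod M = 13^1 mod 127 = 13
Delta = (1 - 5) * 13 mod 127 = 75
New hash = (60 + 75) mod 127 = 8

Answer: 8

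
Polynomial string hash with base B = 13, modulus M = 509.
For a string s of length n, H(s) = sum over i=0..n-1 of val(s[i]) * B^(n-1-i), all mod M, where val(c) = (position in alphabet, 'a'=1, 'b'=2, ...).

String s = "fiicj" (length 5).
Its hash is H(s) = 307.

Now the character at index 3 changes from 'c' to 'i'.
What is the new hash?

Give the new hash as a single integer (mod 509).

Answer: 385

Derivation:
val('c') = 3, val('i') = 9
Position k = 3, exponent = n-1-k = 1
B^1 mod M = 13^1 mod 509 = 13
Delta = (9 - 3) * 13 mod 509 = 78
New hash = (307 + 78) mod 509 = 385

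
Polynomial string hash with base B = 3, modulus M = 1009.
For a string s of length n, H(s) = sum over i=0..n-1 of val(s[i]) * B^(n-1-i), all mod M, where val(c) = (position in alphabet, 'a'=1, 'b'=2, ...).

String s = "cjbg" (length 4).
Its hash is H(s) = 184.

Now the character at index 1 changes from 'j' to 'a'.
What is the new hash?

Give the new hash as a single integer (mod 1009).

val('j') = 10, val('a') = 1
Position k = 1, exponent = n-1-k = 2
B^2 mod M = 3^2 mod 1009 = 9
Delta = (1 - 10) * 9 mod 1009 = 928
New hash = (184 + 928) mod 1009 = 103

Answer: 103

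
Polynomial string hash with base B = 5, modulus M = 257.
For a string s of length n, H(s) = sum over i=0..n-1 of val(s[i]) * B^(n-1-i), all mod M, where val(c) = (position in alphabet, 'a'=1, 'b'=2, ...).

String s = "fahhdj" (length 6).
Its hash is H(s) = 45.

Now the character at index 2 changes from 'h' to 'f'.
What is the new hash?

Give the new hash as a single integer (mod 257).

val('h') = 8, val('f') = 6
Position k = 2, exponent = n-1-k = 3
B^3 mod M = 5^3 mod 257 = 125
Delta = (6 - 8) * 125 mod 257 = 7
New hash = (45 + 7) mod 257 = 52

Answer: 52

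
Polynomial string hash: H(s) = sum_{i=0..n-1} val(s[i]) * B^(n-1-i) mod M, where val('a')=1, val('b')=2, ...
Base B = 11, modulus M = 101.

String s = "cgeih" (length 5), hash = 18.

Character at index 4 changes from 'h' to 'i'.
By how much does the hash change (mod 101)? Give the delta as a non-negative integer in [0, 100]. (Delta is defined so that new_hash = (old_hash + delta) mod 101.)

Delta formula: (val(new) - val(old)) * B^(n-1-k) mod M
  val('i') - val('h') = 9 - 8 = 1
  B^(n-1-k) = 11^0 mod 101 = 1
  Delta = 1 * 1 mod 101 = 1

Answer: 1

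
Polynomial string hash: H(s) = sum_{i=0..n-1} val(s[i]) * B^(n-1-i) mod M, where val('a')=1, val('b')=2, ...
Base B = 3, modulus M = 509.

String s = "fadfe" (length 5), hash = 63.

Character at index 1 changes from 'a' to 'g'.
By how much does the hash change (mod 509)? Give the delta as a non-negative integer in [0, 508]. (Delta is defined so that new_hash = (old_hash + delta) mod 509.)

Delta formula: (val(new) - val(old)) * B^(n-1-k) mod M
  val('g') - val('a') = 7 - 1 = 6
  B^(n-1-k) = 3^3 mod 509 = 27
  Delta = 6 * 27 mod 509 = 162

Answer: 162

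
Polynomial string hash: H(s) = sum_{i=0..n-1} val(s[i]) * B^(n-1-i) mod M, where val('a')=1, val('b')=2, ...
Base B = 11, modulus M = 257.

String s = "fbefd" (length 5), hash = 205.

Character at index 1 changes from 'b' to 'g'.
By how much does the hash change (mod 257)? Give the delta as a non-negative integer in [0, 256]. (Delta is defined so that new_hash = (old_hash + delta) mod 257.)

Answer: 230

Derivation:
Delta formula: (val(new) - val(old)) * B^(n-1-k) mod M
  val('g') - val('b') = 7 - 2 = 5
  B^(n-1-k) = 11^3 mod 257 = 46
  Delta = 5 * 46 mod 257 = 230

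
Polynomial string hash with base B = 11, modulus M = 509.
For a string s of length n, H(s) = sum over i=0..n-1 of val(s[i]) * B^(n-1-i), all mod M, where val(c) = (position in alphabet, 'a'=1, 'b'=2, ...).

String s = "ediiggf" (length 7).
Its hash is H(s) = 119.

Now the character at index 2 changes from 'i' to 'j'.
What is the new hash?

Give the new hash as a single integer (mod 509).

val('i') = 9, val('j') = 10
Position k = 2, exponent = n-1-k = 4
B^4 mod M = 11^4 mod 509 = 389
Delta = (10 - 9) * 389 mod 509 = 389
New hash = (119 + 389) mod 509 = 508

Answer: 508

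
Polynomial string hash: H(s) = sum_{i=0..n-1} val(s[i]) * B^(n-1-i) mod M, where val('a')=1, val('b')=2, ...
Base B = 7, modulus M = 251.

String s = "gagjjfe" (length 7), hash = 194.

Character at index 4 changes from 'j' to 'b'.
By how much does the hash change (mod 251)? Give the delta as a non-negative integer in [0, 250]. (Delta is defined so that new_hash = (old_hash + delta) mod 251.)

Delta formula: (val(new) - val(old)) * B^(n-1-k) mod M
  val('b') - val('j') = 2 - 10 = -8
  B^(n-1-k) = 7^2 mod 251 = 49
  Delta = -8 * 49 mod 251 = 110

Answer: 110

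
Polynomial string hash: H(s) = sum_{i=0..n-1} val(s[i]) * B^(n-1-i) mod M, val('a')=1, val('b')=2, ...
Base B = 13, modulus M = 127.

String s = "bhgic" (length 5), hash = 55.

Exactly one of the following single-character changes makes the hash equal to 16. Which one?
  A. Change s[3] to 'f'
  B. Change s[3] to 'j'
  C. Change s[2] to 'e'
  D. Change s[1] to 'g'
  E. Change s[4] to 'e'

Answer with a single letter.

Answer: A

Derivation:
Option A: s[3]='i'->'f', delta=(6-9)*13^1 mod 127 = 88, hash=55+88 mod 127 = 16 <-- target
Option B: s[3]='i'->'j', delta=(10-9)*13^1 mod 127 = 13, hash=55+13 mod 127 = 68
Option C: s[2]='g'->'e', delta=(5-7)*13^2 mod 127 = 43, hash=55+43 mod 127 = 98
Option D: s[1]='h'->'g', delta=(7-8)*13^3 mod 127 = 89, hash=55+89 mod 127 = 17
Option E: s[4]='c'->'e', delta=(5-3)*13^0 mod 127 = 2, hash=55+2 mod 127 = 57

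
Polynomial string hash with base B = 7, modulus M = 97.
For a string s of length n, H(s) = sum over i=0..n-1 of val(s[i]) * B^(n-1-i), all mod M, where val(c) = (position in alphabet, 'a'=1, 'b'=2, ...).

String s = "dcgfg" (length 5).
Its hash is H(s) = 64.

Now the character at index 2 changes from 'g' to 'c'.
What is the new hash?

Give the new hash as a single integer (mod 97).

Answer: 62

Derivation:
val('g') = 7, val('c') = 3
Position k = 2, exponent = n-1-k = 2
B^2 mod M = 7^2 mod 97 = 49
Delta = (3 - 7) * 49 mod 97 = 95
New hash = (64 + 95) mod 97 = 62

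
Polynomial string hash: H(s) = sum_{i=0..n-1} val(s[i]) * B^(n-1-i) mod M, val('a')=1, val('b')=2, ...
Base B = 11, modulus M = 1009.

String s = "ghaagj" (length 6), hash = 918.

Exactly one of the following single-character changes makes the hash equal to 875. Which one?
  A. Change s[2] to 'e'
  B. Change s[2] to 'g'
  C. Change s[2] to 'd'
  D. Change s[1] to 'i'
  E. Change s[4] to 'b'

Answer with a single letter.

Answer: C

Derivation:
Option A: s[2]='a'->'e', delta=(5-1)*11^3 mod 1009 = 279, hash=918+279 mod 1009 = 188
Option B: s[2]='a'->'g', delta=(7-1)*11^3 mod 1009 = 923, hash=918+923 mod 1009 = 832
Option C: s[2]='a'->'d', delta=(4-1)*11^3 mod 1009 = 966, hash=918+966 mod 1009 = 875 <-- target
Option D: s[1]='h'->'i', delta=(9-8)*11^4 mod 1009 = 515, hash=918+515 mod 1009 = 424
Option E: s[4]='g'->'b', delta=(2-7)*11^1 mod 1009 = 954, hash=918+954 mod 1009 = 863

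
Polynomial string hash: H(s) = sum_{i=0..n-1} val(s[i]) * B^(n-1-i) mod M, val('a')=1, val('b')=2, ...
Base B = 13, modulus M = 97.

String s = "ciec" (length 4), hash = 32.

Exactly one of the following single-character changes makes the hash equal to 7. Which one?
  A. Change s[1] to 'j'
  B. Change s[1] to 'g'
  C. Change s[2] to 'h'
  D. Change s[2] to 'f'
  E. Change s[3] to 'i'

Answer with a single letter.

Answer: A

Derivation:
Option A: s[1]='i'->'j', delta=(10-9)*13^2 mod 97 = 72, hash=32+72 mod 97 = 7 <-- target
Option B: s[1]='i'->'g', delta=(7-9)*13^2 mod 97 = 50, hash=32+50 mod 97 = 82
Option C: s[2]='e'->'h', delta=(8-5)*13^1 mod 97 = 39, hash=32+39 mod 97 = 71
Option D: s[2]='e'->'f', delta=(6-5)*13^1 mod 97 = 13, hash=32+13 mod 97 = 45
Option E: s[3]='c'->'i', delta=(9-3)*13^0 mod 97 = 6, hash=32+6 mod 97 = 38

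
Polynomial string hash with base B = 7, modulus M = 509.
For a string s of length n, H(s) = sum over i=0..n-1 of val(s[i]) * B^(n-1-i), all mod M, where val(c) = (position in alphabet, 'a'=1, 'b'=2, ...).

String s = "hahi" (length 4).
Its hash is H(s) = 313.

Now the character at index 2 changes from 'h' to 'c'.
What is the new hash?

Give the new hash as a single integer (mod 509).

val('h') = 8, val('c') = 3
Position k = 2, exponent = n-1-k = 1
B^1 mod M = 7^1 mod 509 = 7
Delta = (3 - 8) * 7 mod 509 = 474
New hash = (313 + 474) mod 509 = 278

Answer: 278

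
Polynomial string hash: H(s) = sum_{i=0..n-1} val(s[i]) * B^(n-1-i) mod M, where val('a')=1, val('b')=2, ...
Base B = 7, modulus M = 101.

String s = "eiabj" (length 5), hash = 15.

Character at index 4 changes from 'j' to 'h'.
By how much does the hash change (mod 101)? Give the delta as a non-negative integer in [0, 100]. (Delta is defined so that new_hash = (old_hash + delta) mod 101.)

Delta formula: (val(new) - val(old)) * B^(n-1-k) mod M
  val('h') - val('j') = 8 - 10 = -2
  B^(n-1-k) = 7^0 mod 101 = 1
  Delta = -2 * 1 mod 101 = 99

Answer: 99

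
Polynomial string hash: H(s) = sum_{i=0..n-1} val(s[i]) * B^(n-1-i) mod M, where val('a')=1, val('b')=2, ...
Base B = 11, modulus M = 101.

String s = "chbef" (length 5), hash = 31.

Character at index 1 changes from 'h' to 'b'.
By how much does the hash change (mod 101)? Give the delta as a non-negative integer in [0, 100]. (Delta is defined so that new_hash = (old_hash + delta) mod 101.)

Answer: 94

Derivation:
Delta formula: (val(new) - val(old)) * B^(n-1-k) mod M
  val('b') - val('h') = 2 - 8 = -6
  B^(n-1-k) = 11^3 mod 101 = 18
  Delta = -6 * 18 mod 101 = 94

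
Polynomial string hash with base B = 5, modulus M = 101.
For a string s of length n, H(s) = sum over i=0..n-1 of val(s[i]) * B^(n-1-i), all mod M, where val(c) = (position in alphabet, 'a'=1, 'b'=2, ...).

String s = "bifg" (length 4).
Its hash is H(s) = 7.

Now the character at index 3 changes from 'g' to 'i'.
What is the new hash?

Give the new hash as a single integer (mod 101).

Answer: 9

Derivation:
val('g') = 7, val('i') = 9
Position k = 3, exponent = n-1-k = 0
B^0 mod M = 5^0 mod 101 = 1
Delta = (9 - 7) * 1 mod 101 = 2
New hash = (7 + 2) mod 101 = 9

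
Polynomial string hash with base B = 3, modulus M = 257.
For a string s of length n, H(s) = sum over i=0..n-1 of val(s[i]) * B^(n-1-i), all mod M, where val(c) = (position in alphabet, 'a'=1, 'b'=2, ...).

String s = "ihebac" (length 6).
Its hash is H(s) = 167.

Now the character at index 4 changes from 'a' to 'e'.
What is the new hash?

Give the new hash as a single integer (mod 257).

Answer: 179

Derivation:
val('a') = 1, val('e') = 5
Position k = 4, exponent = n-1-k = 1
B^1 mod M = 3^1 mod 257 = 3
Delta = (5 - 1) * 3 mod 257 = 12
New hash = (167 + 12) mod 257 = 179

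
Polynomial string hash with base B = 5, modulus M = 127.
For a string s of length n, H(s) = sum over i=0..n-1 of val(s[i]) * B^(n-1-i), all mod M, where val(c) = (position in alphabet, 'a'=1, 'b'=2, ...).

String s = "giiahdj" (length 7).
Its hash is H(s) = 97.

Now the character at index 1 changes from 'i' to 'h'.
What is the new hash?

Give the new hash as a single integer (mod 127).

Answer: 20

Derivation:
val('i') = 9, val('h') = 8
Position k = 1, exponent = n-1-k = 5
B^5 mod M = 5^5 mod 127 = 77
Delta = (8 - 9) * 77 mod 127 = 50
New hash = (97 + 50) mod 127 = 20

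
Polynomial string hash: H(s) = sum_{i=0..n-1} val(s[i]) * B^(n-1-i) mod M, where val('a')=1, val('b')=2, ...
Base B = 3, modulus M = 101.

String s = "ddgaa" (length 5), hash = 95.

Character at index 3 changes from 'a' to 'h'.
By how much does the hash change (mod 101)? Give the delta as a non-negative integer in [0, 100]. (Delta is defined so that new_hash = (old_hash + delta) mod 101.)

Answer: 21

Derivation:
Delta formula: (val(new) - val(old)) * B^(n-1-k) mod M
  val('h') - val('a') = 8 - 1 = 7
  B^(n-1-k) = 3^1 mod 101 = 3
  Delta = 7 * 3 mod 101 = 21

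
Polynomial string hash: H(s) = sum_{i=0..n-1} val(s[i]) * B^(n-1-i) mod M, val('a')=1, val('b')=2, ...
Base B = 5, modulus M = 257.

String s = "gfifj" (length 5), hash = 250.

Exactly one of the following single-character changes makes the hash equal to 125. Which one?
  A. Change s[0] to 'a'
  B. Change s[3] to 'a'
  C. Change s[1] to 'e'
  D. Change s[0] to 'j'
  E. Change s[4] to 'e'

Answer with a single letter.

Option A: s[0]='g'->'a', delta=(1-7)*5^4 mod 257 = 105, hash=250+105 mod 257 = 98
Option B: s[3]='f'->'a', delta=(1-6)*5^1 mod 257 = 232, hash=250+232 mod 257 = 225
Option C: s[1]='f'->'e', delta=(5-6)*5^3 mod 257 = 132, hash=250+132 mod 257 = 125 <-- target
Option D: s[0]='g'->'j', delta=(10-7)*5^4 mod 257 = 76, hash=250+76 mod 257 = 69
Option E: s[4]='j'->'e', delta=(5-10)*5^0 mod 257 = 252, hash=250+252 mod 257 = 245

Answer: C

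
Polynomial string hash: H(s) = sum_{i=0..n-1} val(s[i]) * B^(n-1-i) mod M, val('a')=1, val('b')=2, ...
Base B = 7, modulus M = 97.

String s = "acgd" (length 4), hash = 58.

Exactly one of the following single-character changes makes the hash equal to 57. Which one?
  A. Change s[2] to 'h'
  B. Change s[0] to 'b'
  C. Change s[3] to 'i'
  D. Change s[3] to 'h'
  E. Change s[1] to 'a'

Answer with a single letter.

Answer: E

Derivation:
Option A: s[2]='g'->'h', delta=(8-7)*7^1 mod 97 = 7, hash=58+7 mod 97 = 65
Option B: s[0]='a'->'b', delta=(2-1)*7^3 mod 97 = 52, hash=58+52 mod 97 = 13
Option C: s[3]='d'->'i', delta=(9-4)*7^0 mod 97 = 5, hash=58+5 mod 97 = 63
Option D: s[3]='d'->'h', delta=(8-4)*7^0 mod 97 = 4, hash=58+4 mod 97 = 62
Option E: s[1]='c'->'a', delta=(1-3)*7^2 mod 97 = 96, hash=58+96 mod 97 = 57 <-- target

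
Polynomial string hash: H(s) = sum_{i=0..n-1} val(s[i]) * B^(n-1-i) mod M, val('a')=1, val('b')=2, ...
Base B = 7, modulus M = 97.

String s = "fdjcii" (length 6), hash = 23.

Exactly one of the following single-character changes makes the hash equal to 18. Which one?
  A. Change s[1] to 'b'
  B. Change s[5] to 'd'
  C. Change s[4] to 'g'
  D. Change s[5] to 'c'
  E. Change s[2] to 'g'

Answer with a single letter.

Option A: s[1]='d'->'b', delta=(2-4)*7^4 mod 97 = 48, hash=23+48 mod 97 = 71
Option B: s[5]='i'->'d', delta=(4-9)*7^0 mod 97 = 92, hash=23+92 mod 97 = 18 <-- target
Option C: s[4]='i'->'g', delta=(7-9)*7^1 mod 97 = 83, hash=23+83 mod 97 = 9
Option D: s[5]='i'->'c', delta=(3-9)*7^0 mod 97 = 91, hash=23+91 mod 97 = 17
Option E: s[2]='j'->'g', delta=(7-10)*7^3 mod 97 = 38, hash=23+38 mod 97 = 61

Answer: B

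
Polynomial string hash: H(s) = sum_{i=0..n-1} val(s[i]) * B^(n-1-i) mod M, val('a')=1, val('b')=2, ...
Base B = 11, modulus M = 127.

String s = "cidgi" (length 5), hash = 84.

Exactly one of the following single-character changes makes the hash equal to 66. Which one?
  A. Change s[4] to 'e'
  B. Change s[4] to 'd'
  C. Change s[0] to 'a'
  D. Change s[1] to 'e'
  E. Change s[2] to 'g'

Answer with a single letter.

Option A: s[4]='i'->'e', delta=(5-9)*11^0 mod 127 = 123, hash=84+123 mod 127 = 80
Option B: s[4]='i'->'d', delta=(4-9)*11^0 mod 127 = 122, hash=84+122 mod 127 = 79
Option C: s[0]='c'->'a', delta=(1-3)*11^4 mod 127 = 55, hash=84+55 mod 127 = 12
Option D: s[1]='i'->'e', delta=(5-9)*11^3 mod 127 = 10, hash=84+10 mod 127 = 94
Option E: s[2]='d'->'g', delta=(7-4)*11^2 mod 127 = 109, hash=84+109 mod 127 = 66 <-- target

Answer: E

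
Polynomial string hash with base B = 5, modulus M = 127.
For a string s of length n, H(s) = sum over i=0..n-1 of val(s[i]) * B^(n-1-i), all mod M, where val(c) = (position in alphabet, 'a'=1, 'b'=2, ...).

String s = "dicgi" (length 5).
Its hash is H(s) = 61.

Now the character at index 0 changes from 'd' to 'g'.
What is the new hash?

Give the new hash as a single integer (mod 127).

Answer: 31

Derivation:
val('d') = 4, val('g') = 7
Position k = 0, exponent = n-1-k = 4
B^4 mod M = 5^4 mod 127 = 117
Delta = (7 - 4) * 117 mod 127 = 97
New hash = (61 + 97) mod 127 = 31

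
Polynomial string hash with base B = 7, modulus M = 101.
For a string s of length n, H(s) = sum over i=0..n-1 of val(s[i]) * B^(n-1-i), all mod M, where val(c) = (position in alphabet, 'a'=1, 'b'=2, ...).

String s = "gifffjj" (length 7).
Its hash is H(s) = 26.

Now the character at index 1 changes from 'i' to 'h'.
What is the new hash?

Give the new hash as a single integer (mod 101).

val('i') = 9, val('h') = 8
Position k = 1, exponent = n-1-k = 5
B^5 mod M = 7^5 mod 101 = 41
Delta = (8 - 9) * 41 mod 101 = 60
New hash = (26 + 60) mod 101 = 86

Answer: 86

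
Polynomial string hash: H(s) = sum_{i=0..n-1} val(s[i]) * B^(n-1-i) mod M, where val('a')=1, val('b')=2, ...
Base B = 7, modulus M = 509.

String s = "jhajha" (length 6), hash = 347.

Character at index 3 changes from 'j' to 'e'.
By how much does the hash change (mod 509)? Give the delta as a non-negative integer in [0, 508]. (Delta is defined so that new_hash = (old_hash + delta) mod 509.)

Delta formula: (val(new) - val(old)) * B^(n-1-k) mod M
  val('e') - val('j') = 5 - 10 = -5
  B^(n-1-k) = 7^2 mod 509 = 49
  Delta = -5 * 49 mod 509 = 264

Answer: 264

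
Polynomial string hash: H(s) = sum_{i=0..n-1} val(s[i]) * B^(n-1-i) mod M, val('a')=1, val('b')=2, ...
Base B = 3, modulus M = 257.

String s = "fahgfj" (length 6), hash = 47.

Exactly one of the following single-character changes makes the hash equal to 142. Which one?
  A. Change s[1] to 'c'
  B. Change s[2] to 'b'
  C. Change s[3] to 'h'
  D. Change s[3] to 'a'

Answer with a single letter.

Answer: B

Derivation:
Option A: s[1]='a'->'c', delta=(3-1)*3^4 mod 257 = 162, hash=47+162 mod 257 = 209
Option B: s[2]='h'->'b', delta=(2-8)*3^3 mod 257 = 95, hash=47+95 mod 257 = 142 <-- target
Option C: s[3]='g'->'h', delta=(8-7)*3^2 mod 257 = 9, hash=47+9 mod 257 = 56
Option D: s[3]='g'->'a', delta=(1-7)*3^2 mod 257 = 203, hash=47+203 mod 257 = 250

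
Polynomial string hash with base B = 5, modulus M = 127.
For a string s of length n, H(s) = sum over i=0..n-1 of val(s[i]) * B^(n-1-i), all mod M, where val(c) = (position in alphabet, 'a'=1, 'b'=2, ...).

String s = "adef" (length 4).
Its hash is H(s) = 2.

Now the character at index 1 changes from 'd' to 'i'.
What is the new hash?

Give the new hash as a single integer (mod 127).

val('d') = 4, val('i') = 9
Position k = 1, exponent = n-1-k = 2
B^2 mod M = 5^2 mod 127 = 25
Delta = (9 - 4) * 25 mod 127 = 125
New hash = (2 + 125) mod 127 = 0

Answer: 0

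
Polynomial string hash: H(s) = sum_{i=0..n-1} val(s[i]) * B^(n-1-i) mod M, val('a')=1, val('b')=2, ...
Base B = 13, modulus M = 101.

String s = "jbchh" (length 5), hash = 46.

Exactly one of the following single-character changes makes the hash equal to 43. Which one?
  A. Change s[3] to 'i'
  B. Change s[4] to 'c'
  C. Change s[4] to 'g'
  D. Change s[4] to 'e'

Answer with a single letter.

Option A: s[3]='h'->'i', delta=(9-8)*13^1 mod 101 = 13, hash=46+13 mod 101 = 59
Option B: s[4]='h'->'c', delta=(3-8)*13^0 mod 101 = 96, hash=46+96 mod 101 = 41
Option C: s[4]='h'->'g', delta=(7-8)*13^0 mod 101 = 100, hash=46+100 mod 101 = 45
Option D: s[4]='h'->'e', delta=(5-8)*13^0 mod 101 = 98, hash=46+98 mod 101 = 43 <-- target

Answer: D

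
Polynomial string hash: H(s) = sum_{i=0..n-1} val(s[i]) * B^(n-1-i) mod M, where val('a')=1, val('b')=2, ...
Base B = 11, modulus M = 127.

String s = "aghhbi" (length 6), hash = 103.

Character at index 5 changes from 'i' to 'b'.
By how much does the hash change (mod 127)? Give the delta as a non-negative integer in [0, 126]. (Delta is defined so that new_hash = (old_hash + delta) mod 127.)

Answer: 120

Derivation:
Delta formula: (val(new) - val(old)) * B^(n-1-k) mod M
  val('b') - val('i') = 2 - 9 = -7
  B^(n-1-k) = 11^0 mod 127 = 1
  Delta = -7 * 1 mod 127 = 120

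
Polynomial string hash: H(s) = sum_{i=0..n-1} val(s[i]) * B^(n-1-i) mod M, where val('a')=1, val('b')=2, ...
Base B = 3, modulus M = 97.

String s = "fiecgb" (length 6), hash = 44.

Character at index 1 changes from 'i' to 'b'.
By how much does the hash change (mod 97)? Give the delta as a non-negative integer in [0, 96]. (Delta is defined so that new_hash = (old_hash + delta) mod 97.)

Answer: 15

Derivation:
Delta formula: (val(new) - val(old)) * B^(n-1-k) mod M
  val('b') - val('i') = 2 - 9 = -7
  B^(n-1-k) = 3^4 mod 97 = 81
  Delta = -7 * 81 mod 97 = 15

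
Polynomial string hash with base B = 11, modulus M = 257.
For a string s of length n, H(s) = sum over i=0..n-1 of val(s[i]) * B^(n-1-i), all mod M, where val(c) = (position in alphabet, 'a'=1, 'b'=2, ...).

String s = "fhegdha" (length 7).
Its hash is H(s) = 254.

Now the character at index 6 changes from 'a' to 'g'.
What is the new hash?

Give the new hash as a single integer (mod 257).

val('a') = 1, val('g') = 7
Position k = 6, exponent = n-1-k = 0
B^0 mod M = 11^0 mod 257 = 1
Delta = (7 - 1) * 1 mod 257 = 6
New hash = (254 + 6) mod 257 = 3

Answer: 3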